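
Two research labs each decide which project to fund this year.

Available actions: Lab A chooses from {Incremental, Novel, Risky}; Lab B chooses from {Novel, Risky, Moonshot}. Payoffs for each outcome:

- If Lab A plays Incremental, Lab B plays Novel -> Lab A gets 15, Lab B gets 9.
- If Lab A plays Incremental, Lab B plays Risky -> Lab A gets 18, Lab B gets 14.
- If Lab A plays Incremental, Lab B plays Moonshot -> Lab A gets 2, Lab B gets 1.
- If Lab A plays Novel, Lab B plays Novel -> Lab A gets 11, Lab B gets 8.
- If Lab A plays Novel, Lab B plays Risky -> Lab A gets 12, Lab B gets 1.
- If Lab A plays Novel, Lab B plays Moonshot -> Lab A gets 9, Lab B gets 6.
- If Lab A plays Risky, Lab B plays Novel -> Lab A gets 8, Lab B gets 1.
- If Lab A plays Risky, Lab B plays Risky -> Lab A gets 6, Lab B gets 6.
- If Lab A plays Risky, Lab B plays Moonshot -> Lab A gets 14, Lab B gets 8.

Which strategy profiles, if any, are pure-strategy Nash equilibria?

(Incremental, Novel): Lab B can switch to Risky (9 → 14). Not NE.
(Incremental, Risky): Lab A gets 18, best alternative 12; Lab B gets 14, best alternative 9. No profitable deviation — NE.
(Incremental, Moonshot): Lab A can switch to Novel (2 → 9). Not NE.
(Novel, Novel): Lab A can switch to Incremental (11 → 15). Not NE.
(Novel, Risky): Lab A can switch to Incremental (12 → 18). Not NE.
(Novel, Moonshot): Lab A can switch to Risky (9 → 14). Not NE.
(Risky, Novel): Lab A can switch to Incremental (8 → 15). Not NE.
(Risky, Risky): Lab A can switch to Incremental (6 → 18). Not NE.
(Risky, Moonshot): Lab A gets 14, best alternative 9; Lab B gets 8, best alternative 6. No profitable deviation — NE.

(Incremental, Risky); (Risky, Moonshot)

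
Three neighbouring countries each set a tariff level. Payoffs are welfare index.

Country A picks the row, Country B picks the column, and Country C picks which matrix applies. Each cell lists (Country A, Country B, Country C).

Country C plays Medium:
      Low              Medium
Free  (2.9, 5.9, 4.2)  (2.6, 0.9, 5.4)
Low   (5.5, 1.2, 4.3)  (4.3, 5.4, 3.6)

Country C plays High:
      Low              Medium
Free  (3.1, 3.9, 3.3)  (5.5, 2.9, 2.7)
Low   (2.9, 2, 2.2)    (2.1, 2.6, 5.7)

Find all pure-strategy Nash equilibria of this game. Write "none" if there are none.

This game has no pure Nash equilibrium.

Country A against (Low, Medium): payoffs 2.9, 5.5 → best response Low.
Country A against (Low, High): payoffs 3.1, 2.9 → best response Free.
Country A against (Medium, Medium): payoffs 2.6, 4.3 → best response Low.
Country A against (Medium, High): payoffs 5.5, 2.1 → best response Free.
Country B against (Free, Medium): payoffs 5.9, 0.9 → best response Low.
Country B against (Free, High): payoffs 3.9, 2.9 → best response Low.
Country B against (Low, Medium): payoffs 1.2, 5.4 → best response Medium.
Country B against (Low, High): payoffs 2, 2.6 → best response Medium.
Country C against (Free, Low): payoffs 4.2, 3.3 → best response Medium.
Country C against (Free, Medium): payoffs 5.4, 2.7 → best response Medium.
Country C against (Low, Low): payoffs 4.3, 2.2 → best response Medium.
Country C against (Low, Medium): payoffs 3.6, 5.7 → best response High.
No profile is a mutual best response for all players.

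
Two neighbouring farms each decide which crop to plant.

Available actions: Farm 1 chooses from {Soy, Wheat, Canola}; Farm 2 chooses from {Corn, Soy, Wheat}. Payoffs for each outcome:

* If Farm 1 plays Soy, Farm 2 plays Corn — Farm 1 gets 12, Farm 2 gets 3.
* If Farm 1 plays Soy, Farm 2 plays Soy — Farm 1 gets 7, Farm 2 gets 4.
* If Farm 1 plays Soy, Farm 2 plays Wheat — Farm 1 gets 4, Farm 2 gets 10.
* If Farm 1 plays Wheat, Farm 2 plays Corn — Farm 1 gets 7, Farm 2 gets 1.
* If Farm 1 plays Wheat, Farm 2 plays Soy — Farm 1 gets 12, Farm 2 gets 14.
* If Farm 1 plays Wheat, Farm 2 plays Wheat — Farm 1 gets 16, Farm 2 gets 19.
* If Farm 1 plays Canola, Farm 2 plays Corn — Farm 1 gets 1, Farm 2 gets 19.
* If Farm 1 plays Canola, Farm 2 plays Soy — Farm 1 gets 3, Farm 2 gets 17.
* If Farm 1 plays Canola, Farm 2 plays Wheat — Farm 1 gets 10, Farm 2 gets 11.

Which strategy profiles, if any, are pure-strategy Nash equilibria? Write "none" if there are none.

(Soy, Corn): Farm 2 can switch to Soy (3 → 4). Not NE.
(Soy, Soy): Farm 1 can switch to Wheat (7 → 12). Not NE.
(Soy, Wheat): Farm 1 can switch to Wheat (4 → 16). Not NE.
(Wheat, Corn): Farm 1 can switch to Soy (7 → 12). Not NE.
(Wheat, Soy): Farm 2 can switch to Wheat (14 → 19). Not NE.
(Wheat, Wheat): Farm 1 gets 16, best alternative 10; Farm 2 gets 19, best alternative 14. No profitable deviation — NE.
(Canola, Corn): Farm 1 can switch to Soy (1 → 12). Not NE.
(Canola, Soy): Farm 1 can switch to Soy (3 → 7). Not NE.
(Canola, Wheat): Farm 1 can switch to Wheat (10 → 16). Not NE.

Pure NE: (Wheat, Wheat)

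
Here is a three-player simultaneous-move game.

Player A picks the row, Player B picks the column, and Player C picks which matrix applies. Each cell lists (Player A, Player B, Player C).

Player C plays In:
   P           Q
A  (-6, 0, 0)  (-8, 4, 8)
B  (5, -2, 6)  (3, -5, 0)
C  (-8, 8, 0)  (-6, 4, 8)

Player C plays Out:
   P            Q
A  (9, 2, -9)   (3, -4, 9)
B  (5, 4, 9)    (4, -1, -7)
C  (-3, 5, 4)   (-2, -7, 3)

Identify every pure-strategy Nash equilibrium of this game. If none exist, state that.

There is no pure-strategy Nash equilibrium.

(A, P, In): Player A can switch to B (-6 → 5). Not NE.
(A, P, Out): Player C can switch to In (-9 → 0). Not NE.
(A, Q, In): Player A can switch to B (-8 → 3). Not NE.
(A, Q, Out): Player A can switch to B (3 → 4). Not NE.
(B, P, In): Player C can switch to Out (6 → 9). Not NE.
(B, P, Out): Player A can switch to A (5 → 9). Not NE.
(The remaining 6 profiles each have a profitable deviation by the same check.)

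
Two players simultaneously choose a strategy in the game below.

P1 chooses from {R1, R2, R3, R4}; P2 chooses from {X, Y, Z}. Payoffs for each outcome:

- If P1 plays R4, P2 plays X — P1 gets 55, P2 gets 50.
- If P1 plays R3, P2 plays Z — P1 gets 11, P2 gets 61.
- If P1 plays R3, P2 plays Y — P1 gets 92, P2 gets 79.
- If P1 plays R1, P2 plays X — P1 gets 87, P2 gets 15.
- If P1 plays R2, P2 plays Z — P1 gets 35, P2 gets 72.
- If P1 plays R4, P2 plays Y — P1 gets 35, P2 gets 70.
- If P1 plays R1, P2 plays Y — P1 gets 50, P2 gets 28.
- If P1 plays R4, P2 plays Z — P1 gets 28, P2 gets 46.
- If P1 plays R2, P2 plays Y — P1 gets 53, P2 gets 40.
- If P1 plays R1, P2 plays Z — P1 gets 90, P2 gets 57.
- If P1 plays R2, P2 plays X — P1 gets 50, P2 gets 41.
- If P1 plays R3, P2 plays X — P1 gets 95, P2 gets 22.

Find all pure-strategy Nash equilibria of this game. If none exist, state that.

P1 against X: payoffs 87, 50, 95, 55 → best response R3.
P1 against Y: payoffs 50, 53, 92, 35 → best response R3.
P1 against Z: payoffs 90, 35, 11, 28 → best response R1.
P2 against R1: payoffs 15, 28, 57 → best response Z.
P2 against R2: payoffs 41, 40, 72 → best response Z.
P2 against R3: payoffs 22, 79, 61 → best response Y.
P2 against R4: payoffs 50, 70, 46 → best response Y.
Mutual best responses: (R1, Z); (R3, Y).

Pure-strategy Nash equilibria: (R1, Z) and (R3, Y)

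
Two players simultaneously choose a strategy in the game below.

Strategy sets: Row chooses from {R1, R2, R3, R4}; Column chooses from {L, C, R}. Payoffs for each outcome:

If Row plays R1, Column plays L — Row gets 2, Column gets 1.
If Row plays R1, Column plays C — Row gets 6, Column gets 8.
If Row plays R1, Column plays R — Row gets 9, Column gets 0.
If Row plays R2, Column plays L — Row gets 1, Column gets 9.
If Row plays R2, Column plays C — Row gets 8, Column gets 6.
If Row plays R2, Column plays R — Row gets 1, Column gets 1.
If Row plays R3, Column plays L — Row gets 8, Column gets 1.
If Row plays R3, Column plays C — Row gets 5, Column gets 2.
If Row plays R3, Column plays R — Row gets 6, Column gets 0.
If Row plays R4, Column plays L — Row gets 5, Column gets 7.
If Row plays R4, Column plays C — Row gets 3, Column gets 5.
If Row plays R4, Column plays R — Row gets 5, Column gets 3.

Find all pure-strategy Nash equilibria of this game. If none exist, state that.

Mark each player's best response to every combination of opponents' strategies; a profile where every player is best-responding is a pure Nash equilibrium.
Row against L: payoffs 2, 1, 8, 5 → best response R3.
Row against C: payoffs 6, 8, 5, 3 → best response R2.
Row against R: payoffs 9, 1, 6, 5 → best response R1.
Column against R1: payoffs 1, 8, 0 → best response C.
Column against R2: payoffs 9, 6, 1 → best response L.
Column against R3: payoffs 1, 2, 0 → best response C.
Column against R4: payoffs 7, 5, 3 → best response L.
No profile is a mutual best response for all players.

This game has no pure Nash equilibrium.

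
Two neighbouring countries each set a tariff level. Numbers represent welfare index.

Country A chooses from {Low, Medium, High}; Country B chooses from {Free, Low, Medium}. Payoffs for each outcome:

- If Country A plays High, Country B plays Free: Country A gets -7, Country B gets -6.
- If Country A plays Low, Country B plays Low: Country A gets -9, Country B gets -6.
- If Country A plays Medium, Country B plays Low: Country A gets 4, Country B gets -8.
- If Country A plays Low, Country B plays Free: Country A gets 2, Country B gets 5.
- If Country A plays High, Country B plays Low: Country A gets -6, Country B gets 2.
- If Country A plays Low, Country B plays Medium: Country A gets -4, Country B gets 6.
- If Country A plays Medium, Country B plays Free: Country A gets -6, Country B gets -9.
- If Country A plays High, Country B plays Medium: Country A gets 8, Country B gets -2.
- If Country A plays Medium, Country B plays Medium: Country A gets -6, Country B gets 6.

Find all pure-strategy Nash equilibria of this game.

(Low, Free): Country B can switch to Medium (5 → 6). Not NE.
(Low, Low): Country A can switch to Medium (-9 → 4). Not NE.
(Low, Medium): Country A can switch to High (-4 → 8). Not NE.
(Medium, Free): Country A can switch to Low (-6 → 2). Not NE.
(Medium, Low): Country B can switch to Medium (-8 → 6). Not NE.
(Medium, Medium): Country A can switch to Low (-6 → -4). Not NE.
(High, Free): Country A can switch to Low (-7 → 2). Not NE.
(High, Low): Country A can switch to Medium (-6 → 4). Not NE.
(High, Medium): Country B can switch to Low (-2 → 2). Not NE.

There is no pure-strategy Nash equilibrium.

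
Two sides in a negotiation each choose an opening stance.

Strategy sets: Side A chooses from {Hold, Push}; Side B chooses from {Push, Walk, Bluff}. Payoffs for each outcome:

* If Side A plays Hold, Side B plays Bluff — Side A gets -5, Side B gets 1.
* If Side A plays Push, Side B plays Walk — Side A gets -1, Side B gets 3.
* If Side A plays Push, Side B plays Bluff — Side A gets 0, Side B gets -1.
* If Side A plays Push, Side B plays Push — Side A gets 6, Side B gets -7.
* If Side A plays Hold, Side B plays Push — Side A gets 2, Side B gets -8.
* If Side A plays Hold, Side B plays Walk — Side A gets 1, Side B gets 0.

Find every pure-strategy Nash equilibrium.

Side A against Push: payoffs 2, 6 → best response Push.
Side A against Walk: payoffs 1, -1 → best response Hold.
Side A against Bluff: payoffs -5, 0 → best response Push.
Side B against Hold: payoffs -8, 0, 1 → best response Bluff.
Side B against Push: payoffs -7, 3, -1 → best response Walk.
No profile is a mutual best response for all players.

No pure-strategy Nash equilibrium.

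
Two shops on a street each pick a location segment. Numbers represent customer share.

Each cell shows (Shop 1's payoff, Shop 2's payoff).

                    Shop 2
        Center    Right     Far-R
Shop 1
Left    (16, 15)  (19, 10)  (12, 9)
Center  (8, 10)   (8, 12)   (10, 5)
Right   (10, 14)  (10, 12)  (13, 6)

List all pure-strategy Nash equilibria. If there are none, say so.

The unique pure-strategy Nash equilibrium is (Left, Center).

(Left, Center): Shop 1 gets 16, best alternative 10; Shop 2 gets 15, best alternative 10. No profitable deviation — NE.
(Left, Right): Shop 2 can switch to Center (10 → 15). Not NE.
(Left, Far-R): Shop 1 can switch to Right (12 → 13). Not NE.
(Center, Center): Shop 1 can switch to Left (8 → 16). Not NE.
(Center, Right): Shop 1 can switch to Left (8 → 19). Not NE.
(Center, Far-R): Shop 1 can switch to Left (10 → 12). Not NE.
(Right, Center): Shop 1 can switch to Left (10 → 16). Not NE.
(Right, Right): Shop 1 can switch to Left (10 → 19). Not NE.
(Right, Far-R): Shop 2 can switch to Center (6 → 14). Not NE.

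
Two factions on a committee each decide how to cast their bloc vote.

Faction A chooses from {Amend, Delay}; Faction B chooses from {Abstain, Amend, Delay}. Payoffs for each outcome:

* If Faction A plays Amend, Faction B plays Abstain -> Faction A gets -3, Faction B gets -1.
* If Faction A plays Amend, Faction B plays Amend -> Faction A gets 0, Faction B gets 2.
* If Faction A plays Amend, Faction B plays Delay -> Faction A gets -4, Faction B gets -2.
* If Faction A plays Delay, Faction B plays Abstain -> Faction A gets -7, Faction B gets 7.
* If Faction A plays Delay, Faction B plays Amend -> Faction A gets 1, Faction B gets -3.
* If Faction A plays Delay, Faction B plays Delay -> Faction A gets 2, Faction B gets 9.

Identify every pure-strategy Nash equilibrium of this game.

Pure NE: (Delay, Delay)

For each strategy profile, look for a profitable unilateral deviation.
(Amend, Abstain): Faction B can switch to Amend (-1 → 2). Not NE.
(Amend, Amend): Faction A can switch to Delay (0 → 1). Not NE.
(Amend, Delay): Faction A can switch to Delay (-4 → 2). Not NE.
(Delay, Abstain): Faction A can switch to Amend (-7 → -3). Not NE.
(Delay, Amend): Faction B can switch to Abstain (-3 → 7). Not NE.
(Delay, Delay): Faction A gets 2, best alternative -4; Faction B gets 9, best alternative 7. No profitable deviation — NE.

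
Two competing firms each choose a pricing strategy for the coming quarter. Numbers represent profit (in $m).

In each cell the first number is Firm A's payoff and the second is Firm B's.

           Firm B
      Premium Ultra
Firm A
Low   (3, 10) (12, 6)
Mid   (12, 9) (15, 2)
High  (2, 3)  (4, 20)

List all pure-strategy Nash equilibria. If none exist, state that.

Pure NE: (Mid, Premium)

(Low, Premium): Firm A can switch to Mid (3 → 12). Not NE.
(Low, Ultra): Firm A can switch to Mid (12 → 15). Not NE.
(Mid, Premium): Firm A gets 12, best alternative 3; Firm B gets 9, best alternative 2. No profitable deviation — NE.
(Mid, Ultra): Firm B can switch to Premium (2 → 9). Not NE.
(High, Premium): Firm A can switch to Low (2 → 3). Not NE.
(High, Ultra): Firm A can switch to Low (4 → 12). Not NE.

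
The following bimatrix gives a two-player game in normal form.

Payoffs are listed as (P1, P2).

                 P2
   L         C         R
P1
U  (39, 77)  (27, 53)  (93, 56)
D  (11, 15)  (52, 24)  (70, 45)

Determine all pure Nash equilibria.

P1 against L: payoffs 39, 11 → best response U.
P1 against C: payoffs 27, 52 → best response D.
P1 against R: payoffs 93, 70 → best response U.
P2 against U: payoffs 77, 53, 56 → best response L.
P2 against D: payoffs 15, 24, 45 → best response R.
Mutual best responses: (U, L).

(U, L)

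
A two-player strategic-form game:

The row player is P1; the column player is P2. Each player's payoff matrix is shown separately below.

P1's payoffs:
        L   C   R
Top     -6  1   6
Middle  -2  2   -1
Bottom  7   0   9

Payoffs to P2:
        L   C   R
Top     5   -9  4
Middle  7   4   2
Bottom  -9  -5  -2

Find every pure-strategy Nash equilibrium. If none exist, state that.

P1 against L: payoffs -6, -2, 7 → best response Bottom.
P1 against C: payoffs 1, 2, 0 → best response Middle.
P1 against R: payoffs 6, -1, 9 → best response Bottom.
P2 against Top: payoffs 5, -9, 4 → best response L.
P2 against Middle: payoffs 7, 4, 2 → best response L.
P2 against Bottom: payoffs -9, -5, -2 → best response R.
Mutual best responses: (Bottom, R).

(Bottom, R)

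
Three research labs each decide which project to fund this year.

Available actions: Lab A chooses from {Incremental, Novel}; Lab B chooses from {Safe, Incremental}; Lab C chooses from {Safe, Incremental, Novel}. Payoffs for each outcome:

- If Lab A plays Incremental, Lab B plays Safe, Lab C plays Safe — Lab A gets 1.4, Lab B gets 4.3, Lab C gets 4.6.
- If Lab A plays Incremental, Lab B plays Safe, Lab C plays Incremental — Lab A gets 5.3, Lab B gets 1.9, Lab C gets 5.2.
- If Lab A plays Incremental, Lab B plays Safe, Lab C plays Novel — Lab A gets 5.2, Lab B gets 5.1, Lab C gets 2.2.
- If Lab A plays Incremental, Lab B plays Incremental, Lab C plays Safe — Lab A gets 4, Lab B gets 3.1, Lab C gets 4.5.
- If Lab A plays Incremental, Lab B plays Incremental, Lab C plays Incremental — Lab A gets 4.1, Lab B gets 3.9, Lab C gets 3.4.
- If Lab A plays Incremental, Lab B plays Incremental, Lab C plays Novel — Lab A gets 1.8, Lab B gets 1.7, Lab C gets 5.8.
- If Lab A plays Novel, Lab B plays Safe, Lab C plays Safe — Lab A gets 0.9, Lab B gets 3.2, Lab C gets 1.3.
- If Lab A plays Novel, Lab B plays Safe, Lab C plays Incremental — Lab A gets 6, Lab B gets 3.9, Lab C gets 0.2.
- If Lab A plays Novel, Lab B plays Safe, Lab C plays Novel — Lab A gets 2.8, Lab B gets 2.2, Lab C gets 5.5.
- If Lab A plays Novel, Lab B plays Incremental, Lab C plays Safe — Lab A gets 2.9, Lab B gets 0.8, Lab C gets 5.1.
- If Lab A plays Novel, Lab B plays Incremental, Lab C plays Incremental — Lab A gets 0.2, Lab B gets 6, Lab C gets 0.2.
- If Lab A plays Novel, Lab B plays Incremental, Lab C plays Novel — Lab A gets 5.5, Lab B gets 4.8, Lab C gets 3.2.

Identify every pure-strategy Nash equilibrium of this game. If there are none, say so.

Lab A against (Safe, Safe): payoffs 1.4, 0.9 → best response Incremental.
Lab A against (Safe, Incremental): payoffs 5.3, 6 → best response Novel.
Lab A against (Safe, Novel): payoffs 5.2, 2.8 → best response Incremental.
Lab A against (Incremental, Safe): payoffs 4, 2.9 → best response Incremental.
Lab A against (Incremental, Incremental): payoffs 4.1, 0.2 → best response Incremental.
Lab A against (Incremental, Novel): payoffs 1.8, 5.5 → best response Novel.
Lab B against (Incremental, Safe): payoffs 4.3, 3.1 → best response Safe.
Lab B against (Incremental, Incremental): payoffs 1.9, 3.9 → best response Incremental.
Lab B against (Incremental, Novel): payoffs 5.1, 1.7 → best response Safe.
Lab B against (Novel, Safe): payoffs 3.2, 0.8 → best response Safe.
Lab B against (Novel, Incremental): payoffs 3.9, 6 → best response Incremental.
Lab B against (Novel, Novel): payoffs 2.2, 4.8 → best response Incremental.
Lab C against (Incremental, Safe): payoffs 4.6, 5.2, 2.2 → best response Incremental.
Lab C against (Incremental, Incremental): payoffs 4.5, 3.4, 5.8 → best response Novel.
Lab C against (Novel, Safe): payoffs 1.3, 0.2, 5.5 → best response Novel.
Lab C against (Novel, Incremental): payoffs 5.1, 0.2, 3.2 → best response Safe.
No profile is a mutual best response for all players.

There is no pure-strategy Nash equilibrium.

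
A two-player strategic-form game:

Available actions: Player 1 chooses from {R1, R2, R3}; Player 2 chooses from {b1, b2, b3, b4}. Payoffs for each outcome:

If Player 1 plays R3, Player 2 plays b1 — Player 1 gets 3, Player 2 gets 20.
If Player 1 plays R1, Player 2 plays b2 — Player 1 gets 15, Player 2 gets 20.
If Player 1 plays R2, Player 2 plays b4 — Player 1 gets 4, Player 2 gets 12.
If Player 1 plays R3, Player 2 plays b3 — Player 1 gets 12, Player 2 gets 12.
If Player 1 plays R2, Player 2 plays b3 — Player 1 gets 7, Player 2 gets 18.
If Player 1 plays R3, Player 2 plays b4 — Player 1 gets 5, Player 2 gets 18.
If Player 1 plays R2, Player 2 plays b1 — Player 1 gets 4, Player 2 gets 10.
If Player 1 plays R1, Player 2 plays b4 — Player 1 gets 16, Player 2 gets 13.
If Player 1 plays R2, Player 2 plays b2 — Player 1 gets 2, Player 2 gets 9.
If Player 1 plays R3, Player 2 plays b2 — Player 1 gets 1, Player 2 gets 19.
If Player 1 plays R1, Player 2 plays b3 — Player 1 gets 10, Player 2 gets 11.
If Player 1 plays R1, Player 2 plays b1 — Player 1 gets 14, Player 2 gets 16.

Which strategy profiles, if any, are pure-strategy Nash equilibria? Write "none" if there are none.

Pure NE: (R1, b2)

Player 1 against b1: payoffs 14, 4, 3 → best response R1.
Player 1 against b2: payoffs 15, 2, 1 → best response R1.
Player 1 against b3: payoffs 10, 7, 12 → best response R3.
Player 1 against b4: payoffs 16, 4, 5 → best response R1.
Player 2 against R1: payoffs 16, 20, 11, 13 → best response b2.
Player 2 against R2: payoffs 10, 9, 18, 12 → best response b3.
Player 2 against R3: payoffs 20, 19, 12, 18 → best response b1.
Mutual best responses: (R1, b2).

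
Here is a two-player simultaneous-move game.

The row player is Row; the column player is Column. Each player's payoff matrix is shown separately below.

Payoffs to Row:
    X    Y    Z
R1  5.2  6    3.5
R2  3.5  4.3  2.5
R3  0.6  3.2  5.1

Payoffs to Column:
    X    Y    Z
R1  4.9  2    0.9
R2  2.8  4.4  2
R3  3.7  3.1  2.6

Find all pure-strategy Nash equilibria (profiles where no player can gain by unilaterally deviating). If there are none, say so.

Row against X: payoffs 5.2, 3.5, 0.6 → best response R1.
Row against Y: payoffs 6, 4.3, 3.2 → best response R1.
Row against Z: payoffs 3.5, 2.5, 5.1 → best response R3.
Column against R1: payoffs 4.9, 2, 0.9 → best response X.
Column against R2: payoffs 2.8, 4.4, 2 → best response Y.
Column against R3: payoffs 3.7, 3.1, 2.6 → best response X.
Mutual best responses: (R1, X).

(R1, X)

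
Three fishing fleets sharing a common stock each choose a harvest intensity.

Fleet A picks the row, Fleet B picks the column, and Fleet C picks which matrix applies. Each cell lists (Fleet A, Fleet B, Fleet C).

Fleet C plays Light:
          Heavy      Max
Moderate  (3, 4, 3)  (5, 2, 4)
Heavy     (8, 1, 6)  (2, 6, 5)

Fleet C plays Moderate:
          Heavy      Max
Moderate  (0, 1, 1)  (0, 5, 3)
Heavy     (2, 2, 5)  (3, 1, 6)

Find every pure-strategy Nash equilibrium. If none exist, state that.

(Moderate, Heavy, Light): Fleet A can switch to Heavy (3 → 8). Not NE.
(Moderate, Heavy, Moderate): Fleet A can switch to Heavy (0 → 2). Not NE.
(Moderate, Max, Light): Fleet B can switch to Heavy (2 → 4). Not NE.
(Moderate, Max, Moderate): Fleet A can switch to Heavy (0 → 3). Not NE.
(Heavy, Heavy, Light): Fleet B can switch to Max (1 → 6). Not NE.
(Heavy, Heavy, Moderate): Fleet C can switch to Light (5 → 6). Not NE.
(The remaining 2 profiles each have a profitable deviation by the same check.)

none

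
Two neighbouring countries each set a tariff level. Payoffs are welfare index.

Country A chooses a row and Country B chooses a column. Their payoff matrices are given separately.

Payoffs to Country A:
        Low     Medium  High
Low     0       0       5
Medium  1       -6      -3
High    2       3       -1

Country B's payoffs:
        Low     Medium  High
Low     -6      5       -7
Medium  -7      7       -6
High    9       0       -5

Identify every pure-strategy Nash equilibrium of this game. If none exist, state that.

Check each profile: it is a Nash equilibrium iff no player can strictly gain by switching unilaterally.
(Low, Low): Country A can switch to Medium (0 → 1). Not NE.
(Low, Medium): Country A can switch to High (0 → 3). Not NE.
(Low, High): Country B can switch to Low (-7 → -6). Not NE.
(Medium, Low): Country A can switch to High (1 → 2). Not NE.
(Medium, Medium): Country A can switch to Low (-6 → 0). Not NE.
(Medium, High): Country A can switch to Low (-3 → 5). Not NE.
(High, Low): Country A gets 2, best alternative 1; Country B gets 9, best alternative 0. No profitable deviation — NE.
(High, Medium): Country B can switch to Low (0 → 9). Not NE.
(High, High): Country A can switch to Low (-1 → 5). Not NE.

The unique pure-strategy Nash equilibrium is (High, Low).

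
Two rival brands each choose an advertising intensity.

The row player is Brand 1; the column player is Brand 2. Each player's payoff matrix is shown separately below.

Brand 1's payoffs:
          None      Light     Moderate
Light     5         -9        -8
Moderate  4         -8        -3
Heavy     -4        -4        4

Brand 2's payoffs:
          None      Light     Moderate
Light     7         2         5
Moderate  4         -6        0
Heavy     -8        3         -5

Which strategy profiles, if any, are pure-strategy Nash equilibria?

(Light, None), (Heavy, Light)

Check each profile: it is a Nash equilibrium iff no player can strictly gain by switching unilaterally.
(Light, None): Brand 1 gets 5, best alternative 4; Brand 2 gets 7, best alternative 5. No profitable deviation — NE.
(Light, Light): Brand 1 can switch to Moderate (-9 → -8). Not NE.
(Light, Moderate): Brand 1 can switch to Moderate (-8 → -3). Not NE.
(Moderate, None): Brand 1 can switch to Light (4 → 5). Not NE.
(Moderate, Light): Brand 1 can switch to Heavy (-8 → -4). Not NE.
(Moderate, Moderate): Brand 1 can switch to Heavy (-3 → 4). Not NE.
(Heavy, None): Brand 1 can switch to Light (-4 → 5). Not NE.
(Heavy, Light): Brand 1 gets -4, best alternative -8; Brand 2 gets 3, best alternative -5. No profitable deviation — NE.
(The remaining 1 profile has a profitable deviation by the same check.)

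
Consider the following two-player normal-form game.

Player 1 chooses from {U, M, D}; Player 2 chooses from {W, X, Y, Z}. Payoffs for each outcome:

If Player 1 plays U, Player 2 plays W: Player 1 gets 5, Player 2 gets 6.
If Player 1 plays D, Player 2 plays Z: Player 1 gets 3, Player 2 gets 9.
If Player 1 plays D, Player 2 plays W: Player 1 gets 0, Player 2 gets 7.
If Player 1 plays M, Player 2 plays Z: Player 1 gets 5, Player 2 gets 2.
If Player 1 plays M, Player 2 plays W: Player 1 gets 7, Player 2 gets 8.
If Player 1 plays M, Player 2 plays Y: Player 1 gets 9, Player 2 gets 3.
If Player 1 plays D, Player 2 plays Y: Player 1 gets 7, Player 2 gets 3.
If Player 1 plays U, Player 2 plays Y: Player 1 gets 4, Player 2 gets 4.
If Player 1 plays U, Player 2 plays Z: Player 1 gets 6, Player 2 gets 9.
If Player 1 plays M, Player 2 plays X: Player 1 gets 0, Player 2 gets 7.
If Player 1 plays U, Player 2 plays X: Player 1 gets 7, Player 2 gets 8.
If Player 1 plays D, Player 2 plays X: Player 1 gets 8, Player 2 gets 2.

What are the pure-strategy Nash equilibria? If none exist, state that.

For each player, find the best response to each opponent profile; mutual best responses are the pure NE.
Player 1 against W: payoffs 5, 7, 0 → best response M.
Player 1 against X: payoffs 7, 0, 8 → best response D.
Player 1 against Y: payoffs 4, 9, 7 → best response M.
Player 1 against Z: payoffs 6, 5, 3 → best response U.
Player 2 against U: payoffs 6, 8, 4, 9 → best response Z.
Player 2 against M: payoffs 8, 7, 3, 2 → best response W.
Player 2 against D: payoffs 7, 2, 3, 9 → best response Z.
Mutual best responses: (U, Z); (M, W).

Pure-strategy Nash equilibria: (U, Z), (M, W)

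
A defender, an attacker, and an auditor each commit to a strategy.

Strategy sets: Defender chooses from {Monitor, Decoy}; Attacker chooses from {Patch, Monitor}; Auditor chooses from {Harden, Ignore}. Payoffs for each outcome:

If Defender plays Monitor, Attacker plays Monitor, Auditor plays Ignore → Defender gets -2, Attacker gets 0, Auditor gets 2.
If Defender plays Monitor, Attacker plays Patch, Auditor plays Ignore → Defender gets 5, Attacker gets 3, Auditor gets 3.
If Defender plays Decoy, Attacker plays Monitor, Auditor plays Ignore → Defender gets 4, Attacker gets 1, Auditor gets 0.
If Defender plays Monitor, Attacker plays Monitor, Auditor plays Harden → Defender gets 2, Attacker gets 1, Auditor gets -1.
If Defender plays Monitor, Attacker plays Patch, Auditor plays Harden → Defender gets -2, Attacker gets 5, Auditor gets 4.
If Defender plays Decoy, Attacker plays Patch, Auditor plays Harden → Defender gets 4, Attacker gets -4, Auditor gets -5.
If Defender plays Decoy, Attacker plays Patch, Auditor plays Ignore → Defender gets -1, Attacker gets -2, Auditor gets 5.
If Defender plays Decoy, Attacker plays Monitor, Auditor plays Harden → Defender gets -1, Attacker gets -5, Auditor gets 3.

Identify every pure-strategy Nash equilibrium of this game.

Mark each player's best response to every combination of opponents' strategies; a profile where every player is best-responding is a pure Nash equilibrium.
Defender against (Patch, Harden): payoffs -2, 4 → best response Decoy.
Defender against (Patch, Ignore): payoffs 5, -1 → best response Monitor.
Defender against (Monitor, Harden): payoffs 2, -1 → best response Monitor.
Defender against (Monitor, Ignore): payoffs -2, 4 → best response Decoy.
Attacker against (Monitor, Harden): payoffs 5, 1 → best response Patch.
Attacker against (Monitor, Ignore): payoffs 3, 0 → best response Patch.
Attacker against (Decoy, Harden): payoffs -4, -5 → best response Patch.
Attacker against (Decoy, Ignore): payoffs -2, 1 → best response Monitor.
Auditor against (Monitor, Patch): payoffs 4, 3 → best response Harden.
Auditor against (Monitor, Monitor): payoffs -1, 2 → best response Ignore.
Auditor against (Decoy, Patch): payoffs -5, 5 → best response Ignore.
Auditor against (Decoy, Monitor): payoffs 3, 0 → best response Harden.
No profile is a mutual best response for all players.

There is no pure-strategy Nash equilibrium.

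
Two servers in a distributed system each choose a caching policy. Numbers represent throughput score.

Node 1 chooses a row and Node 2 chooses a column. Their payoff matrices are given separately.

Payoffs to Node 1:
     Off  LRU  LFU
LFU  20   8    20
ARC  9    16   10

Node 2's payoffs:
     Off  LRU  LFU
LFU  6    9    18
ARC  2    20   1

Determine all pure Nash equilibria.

The pure Nash equilibria are (LFU, LFU) and (ARC, LRU).

For each player, find the best response to each opponent profile; mutual best responses are the pure NE.
Node 1 against Off: payoffs 20, 9 → best response LFU.
Node 1 against LRU: payoffs 8, 16 → best response ARC.
Node 1 against LFU: payoffs 20, 10 → best response LFU.
Node 2 against LFU: payoffs 6, 9, 18 → best response LFU.
Node 2 against ARC: payoffs 2, 20, 1 → best response LRU.
Mutual best responses: (LFU, LFU); (ARC, LRU).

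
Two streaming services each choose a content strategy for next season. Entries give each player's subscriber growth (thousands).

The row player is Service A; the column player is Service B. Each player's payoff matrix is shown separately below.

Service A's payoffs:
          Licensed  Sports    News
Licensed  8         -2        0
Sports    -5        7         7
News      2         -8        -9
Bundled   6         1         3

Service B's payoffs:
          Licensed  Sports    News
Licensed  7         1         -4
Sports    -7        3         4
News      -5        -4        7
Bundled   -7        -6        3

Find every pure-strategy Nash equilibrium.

For each strategy profile, look for a profitable unilateral deviation.
(Licensed, Licensed): Service A gets 8, best alternative 6; Service B gets 7, best alternative 1. No profitable deviation — NE.
(Licensed, Sports): Service A can switch to Sports (-2 → 7). Not NE.
(Licensed, News): Service A can switch to Sports (0 → 7). Not NE.
(Sports, Licensed): Service A can switch to Licensed (-5 → 8). Not NE.
(Sports, Sports): Service B can switch to News (3 → 4). Not NE.
(Sports, News): Service A gets 7, best alternative 3; Service B gets 4, best alternative 3. No profitable deviation — NE.
(News, Licensed): Service A can switch to Licensed (2 → 8). Not NE.
(News, Sports): Service A can switch to Licensed (-8 → -2). Not NE.
(News, News): Service A can switch to Licensed (-9 → 0). Not NE.
(Bundled, Licensed): Service A can switch to Licensed (6 → 8). Not NE.
(Bundled, Sports): Service A can switch to Sports (1 → 7). Not NE.
(Bundled, News): Service A can switch to Sports (3 → 7). Not NE.

Pure-strategy Nash equilibria: (Licensed, Licensed), (Sports, News)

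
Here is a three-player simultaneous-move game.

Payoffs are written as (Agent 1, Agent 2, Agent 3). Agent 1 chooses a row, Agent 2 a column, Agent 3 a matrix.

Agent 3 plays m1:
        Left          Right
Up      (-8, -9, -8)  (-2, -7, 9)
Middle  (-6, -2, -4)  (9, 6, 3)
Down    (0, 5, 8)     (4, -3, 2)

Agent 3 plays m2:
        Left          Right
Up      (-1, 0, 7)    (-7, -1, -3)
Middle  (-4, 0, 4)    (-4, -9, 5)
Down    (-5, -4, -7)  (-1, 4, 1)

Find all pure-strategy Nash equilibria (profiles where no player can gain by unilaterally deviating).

The pure Nash equilibria are (Up, Left, m2); (Down, Left, m1).

Mark each player's best response to every combination of opponents' strategies; a profile where every player is best-responding is a pure Nash equilibrium.
Agent 1 against (Left, m1): payoffs -8, -6, 0 → best response Down.
Agent 1 against (Left, m2): payoffs -1, -4, -5 → best response Up.
Agent 1 against (Right, m1): payoffs -2, 9, 4 → best response Middle.
Agent 1 against (Right, m2): payoffs -7, -4, -1 → best response Down.
Agent 2 against (Up, m1): payoffs -9, -7 → best response Right.
Agent 2 against (Up, m2): payoffs 0, -1 → best response Left.
Agent 2 against (Middle, m1): payoffs -2, 6 → best response Right.
Agent 2 against (Middle, m2): payoffs 0, -9 → best response Left.
Agent 2 against (Down, m1): payoffs 5, -3 → best response Left.
Agent 2 against (Down, m2): payoffs -4, 4 → best response Right.
Agent 3 against (Up, Left): payoffs -8, 7 → best response m2.
Agent 3 against (Up, Right): payoffs 9, -3 → best response m1.
Agent 3 against (Middle, Left): payoffs -4, 4 → best response m2.
Agent 3 against (Middle, Right): payoffs 3, 5 → best response m2.
Agent 3 against (Down, Left): payoffs 8, -7 → best response m1.
Agent 3 against (Down, Right): payoffs 2, 1 → best response m1.
Mutual best responses: (Up, Left, m2); (Down, Left, m1).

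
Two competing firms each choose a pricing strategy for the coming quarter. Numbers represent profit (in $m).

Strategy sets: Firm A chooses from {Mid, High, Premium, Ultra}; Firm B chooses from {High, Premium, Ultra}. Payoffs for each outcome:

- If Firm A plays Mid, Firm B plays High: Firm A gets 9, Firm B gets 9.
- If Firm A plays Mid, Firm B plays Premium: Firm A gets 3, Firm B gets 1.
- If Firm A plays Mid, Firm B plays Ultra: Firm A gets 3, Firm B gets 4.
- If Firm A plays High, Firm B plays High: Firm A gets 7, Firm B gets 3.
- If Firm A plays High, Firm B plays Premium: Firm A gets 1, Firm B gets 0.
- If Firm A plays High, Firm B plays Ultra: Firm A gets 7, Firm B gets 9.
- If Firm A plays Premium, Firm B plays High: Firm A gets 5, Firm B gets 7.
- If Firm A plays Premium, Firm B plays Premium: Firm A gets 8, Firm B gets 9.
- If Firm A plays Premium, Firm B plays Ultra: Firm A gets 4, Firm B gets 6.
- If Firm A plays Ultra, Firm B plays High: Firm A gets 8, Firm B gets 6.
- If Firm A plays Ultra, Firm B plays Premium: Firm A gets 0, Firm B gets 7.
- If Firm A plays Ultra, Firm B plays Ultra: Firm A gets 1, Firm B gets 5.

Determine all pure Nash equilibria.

Firm A against High: payoffs 9, 7, 5, 8 → best response Mid.
Firm A against Premium: payoffs 3, 1, 8, 0 → best response Premium.
Firm A against Ultra: payoffs 3, 7, 4, 1 → best response High.
Firm B against Mid: payoffs 9, 1, 4 → best response High.
Firm B against High: payoffs 3, 0, 9 → best response Ultra.
Firm B against Premium: payoffs 7, 9, 6 → best response Premium.
Firm B against Ultra: payoffs 6, 7, 5 → best response Premium.
Mutual best responses: (Mid, High); (High, Ultra); (Premium, Premium).

Pure-strategy Nash equilibria: (Mid, High), (High, Ultra), (Premium, Premium)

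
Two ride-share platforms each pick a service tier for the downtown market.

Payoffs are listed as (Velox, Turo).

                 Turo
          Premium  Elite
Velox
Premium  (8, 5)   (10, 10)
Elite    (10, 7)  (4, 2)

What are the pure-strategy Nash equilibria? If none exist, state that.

(Premium, Premium): Velox can switch to Elite (8 → 10). Not NE.
(Premium, Elite): Velox gets 10, best alternative 4; Turo gets 10, best alternative 5. No profitable deviation — NE.
(Elite, Premium): Velox gets 10, best alternative 8; Turo gets 7, best alternative 2. No profitable deviation — NE.
(Elite, Elite): Velox can switch to Premium (4 → 10). Not NE.

The pure Nash equilibria are (Premium, Elite) and (Elite, Premium).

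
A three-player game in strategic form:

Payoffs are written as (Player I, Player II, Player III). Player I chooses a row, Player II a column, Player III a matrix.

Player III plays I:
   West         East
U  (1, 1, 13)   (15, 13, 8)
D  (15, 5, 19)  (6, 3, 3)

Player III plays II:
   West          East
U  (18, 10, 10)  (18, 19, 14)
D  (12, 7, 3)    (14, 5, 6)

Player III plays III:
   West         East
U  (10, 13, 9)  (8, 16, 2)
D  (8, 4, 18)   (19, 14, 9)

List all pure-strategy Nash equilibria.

Pure-strategy Nash equilibria: (U, East, II) and (D, West, I) and (D, East, III)

Player I against (West, I): payoffs 1, 15 → best response D.
Player I against (West, II): payoffs 18, 12 → best response U.
Player I against (West, III): payoffs 10, 8 → best response U.
Player I against (East, I): payoffs 15, 6 → best response U.
Player I against (East, II): payoffs 18, 14 → best response U.
Player I against (East, III): payoffs 8, 19 → best response D.
Player II against (U, I): payoffs 1, 13 → best response East.
Player II against (U, II): payoffs 10, 19 → best response East.
Player II against (U, III): payoffs 13, 16 → best response East.
Player II against (D, I): payoffs 5, 3 → best response West.
Player II against (D, II): payoffs 7, 5 → best response West.
Player II against (D, III): payoffs 4, 14 → best response East.
Player III against (U, West): payoffs 13, 10, 9 → best response I.
Player III against (U, East): payoffs 8, 14, 2 → best response II.
Player III against (D, West): payoffs 19, 3, 18 → best response I.
Player III against (D, East): payoffs 3, 6, 9 → best response III.
Mutual best responses: (U, East, II); (D, West, I); (D, East, III).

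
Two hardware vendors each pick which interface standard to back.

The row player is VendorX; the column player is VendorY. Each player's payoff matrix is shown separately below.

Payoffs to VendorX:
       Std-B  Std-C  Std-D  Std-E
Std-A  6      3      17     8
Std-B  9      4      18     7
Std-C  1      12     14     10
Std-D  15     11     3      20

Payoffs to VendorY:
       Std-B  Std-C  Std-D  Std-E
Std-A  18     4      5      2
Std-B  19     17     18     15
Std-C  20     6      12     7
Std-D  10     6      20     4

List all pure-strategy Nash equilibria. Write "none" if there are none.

For each player, find the best response to each opponent profile; mutual best responses are the pure NE.
VendorX against Std-B: payoffs 6, 9, 1, 15 → best response Std-D.
VendorX against Std-C: payoffs 3, 4, 12, 11 → best response Std-C.
VendorX against Std-D: payoffs 17, 18, 14, 3 → best response Std-B.
VendorX against Std-E: payoffs 8, 7, 10, 20 → best response Std-D.
VendorY against Std-A: payoffs 18, 4, 5, 2 → best response Std-B.
VendorY against Std-B: payoffs 19, 17, 18, 15 → best response Std-B.
VendorY against Std-C: payoffs 20, 6, 12, 7 → best response Std-B.
VendorY against Std-D: payoffs 10, 6, 20, 4 → best response Std-D.
No profile is a mutual best response for all players.

none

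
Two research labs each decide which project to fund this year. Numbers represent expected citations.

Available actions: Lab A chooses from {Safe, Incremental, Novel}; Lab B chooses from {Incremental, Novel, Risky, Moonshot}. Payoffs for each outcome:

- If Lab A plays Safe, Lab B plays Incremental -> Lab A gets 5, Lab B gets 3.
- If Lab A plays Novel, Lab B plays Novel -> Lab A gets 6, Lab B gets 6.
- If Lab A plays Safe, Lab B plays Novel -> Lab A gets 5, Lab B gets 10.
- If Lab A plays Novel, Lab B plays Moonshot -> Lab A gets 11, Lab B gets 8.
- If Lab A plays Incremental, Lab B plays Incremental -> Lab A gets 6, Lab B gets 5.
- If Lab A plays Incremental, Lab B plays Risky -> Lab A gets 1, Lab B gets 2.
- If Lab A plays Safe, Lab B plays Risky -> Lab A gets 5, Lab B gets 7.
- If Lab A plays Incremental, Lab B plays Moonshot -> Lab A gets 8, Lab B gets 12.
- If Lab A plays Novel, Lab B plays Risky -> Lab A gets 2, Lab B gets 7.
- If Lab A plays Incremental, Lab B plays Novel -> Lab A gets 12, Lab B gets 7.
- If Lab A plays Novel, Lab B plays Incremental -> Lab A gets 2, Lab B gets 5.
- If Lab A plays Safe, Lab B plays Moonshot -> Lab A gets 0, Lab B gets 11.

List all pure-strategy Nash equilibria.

Pure NE: (Novel, Moonshot)

(Safe, Incremental): Lab A can switch to Incremental (5 → 6). Not NE.
(Safe, Novel): Lab A can switch to Incremental (5 → 12). Not NE.
(Safe, Risky): Lab B can switch to Novel (7 → 10). Not NE.
(Safe, Moonshot): Lab A can switch to Incremental (0 → 8). Not NE.
(Incremental, Incremental): Lab B can switch to Novel (5 → 7). Not NE.
(Incremental, Novel): Lab B can switch to Moonshot (7 → 12). Not NE.
(Incremental, Risky): Lab A can switch to Safe (1 → 5). Not NE.
(Incremental, Moonshot): Lab A can switch to Novel (8 → 11). Not NE.
(Novel, Moonshot): Lab A gets 11, best alternative 8; Lab B gets 8, best alternative 7. No profitable deviation — NE.
(The remaining 3 profiles each have a profitable deviation by the same check.)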